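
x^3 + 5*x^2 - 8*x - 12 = (x - 2)*(x + 1)*(x + 6)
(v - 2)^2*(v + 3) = v^3 - v^2 - 8*v + 12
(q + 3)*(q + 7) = q^2 + 10*q + 21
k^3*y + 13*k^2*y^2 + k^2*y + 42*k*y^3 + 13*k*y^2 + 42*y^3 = (k + 6*y)*(k + 7*y)*(k*y + y)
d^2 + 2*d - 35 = (d - 5)*(d + 7)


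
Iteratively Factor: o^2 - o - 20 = (o + 4)*(o - 5)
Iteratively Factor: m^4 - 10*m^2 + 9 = (m - 1)*(m^3 + m^2 - 9*m - 9) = (m - 3)*(m - 1)*(m^2 + 4*m + 3) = (m - 3)*(m - 1)*(m + 1)*(m + 3)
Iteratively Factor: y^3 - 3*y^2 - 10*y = (y)*(y^2 - 3*y - 10) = y*(y - 5)*(y + 2)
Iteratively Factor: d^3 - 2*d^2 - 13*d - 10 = (d + 2)*(d^2 - 4*d - 5) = (d + 1)*(d + 2)*(d - 5)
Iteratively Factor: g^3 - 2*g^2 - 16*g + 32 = (g - 2)*(g^2 - 16) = (g - 2)*(g + 4)*(g - 4)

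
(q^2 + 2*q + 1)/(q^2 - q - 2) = (q + 1)/(q - 2)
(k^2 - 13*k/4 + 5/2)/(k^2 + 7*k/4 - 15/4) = (k - 2)/(k + 3)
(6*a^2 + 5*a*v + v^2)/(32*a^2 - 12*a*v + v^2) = (6*a^2 + 5*a*v + v^2)/(32*a^2 - 12*a*v + v^2)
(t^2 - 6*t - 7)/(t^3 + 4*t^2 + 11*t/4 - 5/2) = 4*(t^2 - 6*t - 7)/(4*t^3 + 16*t^2 + 11*t - 10)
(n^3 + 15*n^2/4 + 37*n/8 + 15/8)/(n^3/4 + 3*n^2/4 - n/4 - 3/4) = (8*n^2 + 22*n + 15)/(2*(n^2 + 2*n - 3))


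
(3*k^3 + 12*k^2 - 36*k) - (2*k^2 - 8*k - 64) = 3*k^3 + 10*k^2 - 28*k + 64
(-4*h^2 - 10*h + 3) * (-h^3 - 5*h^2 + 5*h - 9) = 4*h^5 + 30*h^4 + 27*h^3 - 29*h^2 + 105*h - 27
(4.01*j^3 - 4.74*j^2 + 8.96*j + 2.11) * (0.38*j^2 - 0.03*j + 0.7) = 1.5238*j^5 - 1.9215*j^4 + 6.354*j^3 - 2.785*j^2 + 6.2087*j + 1.477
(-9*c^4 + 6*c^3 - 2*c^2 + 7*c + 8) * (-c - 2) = 9*c^5 + 12*c^4 - 10*c^3 - 3*c^2 - 22*c - 16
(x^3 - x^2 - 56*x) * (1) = x^3 - x^2 - 56*x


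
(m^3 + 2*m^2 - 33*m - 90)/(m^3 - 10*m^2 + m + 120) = (m^2 - m - 30)/(m^2 - 13*m + 40)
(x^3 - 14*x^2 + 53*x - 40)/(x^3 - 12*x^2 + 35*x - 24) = (x - 5)/(x - 3)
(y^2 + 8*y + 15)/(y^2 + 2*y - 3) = (y + 5)/(y - 1)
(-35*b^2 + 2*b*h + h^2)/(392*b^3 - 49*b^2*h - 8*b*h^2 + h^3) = (-5*b + h)/(56*b^2 - 15*b*h + h^2)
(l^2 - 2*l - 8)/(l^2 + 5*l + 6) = (l - 4)/(l + 3)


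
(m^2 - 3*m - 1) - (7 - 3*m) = m^2 - 8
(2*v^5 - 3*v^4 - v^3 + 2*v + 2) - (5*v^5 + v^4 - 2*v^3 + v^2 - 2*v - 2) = -3*v^5 - 4*v^4 + v^3 - v^2 + 4*v + 4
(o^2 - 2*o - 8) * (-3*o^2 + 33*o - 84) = -3*o^4 + 39*o^3 - 126*o^2 - 96*o + 672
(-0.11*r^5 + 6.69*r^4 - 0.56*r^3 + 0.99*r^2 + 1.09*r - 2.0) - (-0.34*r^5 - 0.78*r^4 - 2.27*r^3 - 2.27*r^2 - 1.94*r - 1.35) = 0.23*r^5 + 7.47*r^4 + 1.71*r^3 + 3.26*r^2 + 3.03*r - 0.65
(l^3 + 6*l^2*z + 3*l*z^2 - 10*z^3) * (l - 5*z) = l^4 + l^3*z - 27*l^2*z^2 - 25*l*z^3 + 50*z^4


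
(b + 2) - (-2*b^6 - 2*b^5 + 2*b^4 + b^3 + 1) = 2*b^6 + 2*b^5 - 2*b^4 - b^3 + b + 1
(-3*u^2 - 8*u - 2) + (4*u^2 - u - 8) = u^2 - 9*u - 10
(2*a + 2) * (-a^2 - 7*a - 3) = -2*a^3 - 16*a^2 - 20*a - 6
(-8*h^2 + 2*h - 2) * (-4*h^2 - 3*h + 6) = 32*h^4 + 16*h^3 - 46*h^2 + 18*h - 12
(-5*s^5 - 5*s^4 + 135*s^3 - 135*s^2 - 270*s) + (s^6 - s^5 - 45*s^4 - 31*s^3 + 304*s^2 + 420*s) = s^6 - 6*s^5 - 50*s^4 + 104*s^3 + 169*s^2 + 150*s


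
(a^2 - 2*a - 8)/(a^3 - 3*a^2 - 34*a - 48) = (a - 4)/(a^2 - 5*a - 24)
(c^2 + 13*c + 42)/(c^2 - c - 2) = (c^2 + 13*c + 42)/(c^2 - c - 2)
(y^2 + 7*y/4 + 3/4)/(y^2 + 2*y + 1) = (y + 3/4)/(y + 1)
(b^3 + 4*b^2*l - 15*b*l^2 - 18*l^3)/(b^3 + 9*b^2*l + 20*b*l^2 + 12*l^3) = (b - 3*l)/(b + 2*l)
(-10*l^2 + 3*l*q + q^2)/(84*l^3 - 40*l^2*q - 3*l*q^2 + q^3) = (5*l + q)/(-42*l^2 - l*q + q^2)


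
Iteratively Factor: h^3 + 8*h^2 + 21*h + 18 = (h + 2)*(h^2 + 6*h + 9) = (h + 2)*(h + 3)*(h + 3)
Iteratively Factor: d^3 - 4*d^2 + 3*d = (d)*(d^2 - 4*d + 3) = d*(d - 1)*(d - 3)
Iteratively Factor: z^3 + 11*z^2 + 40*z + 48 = (z + 4)*(z^2 + 7*z + 12) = (z + 4)^2*(z + 3)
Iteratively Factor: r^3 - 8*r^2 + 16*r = (r)*(r^2 - 8*r + 16) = r*(r - 4)*(r - 4)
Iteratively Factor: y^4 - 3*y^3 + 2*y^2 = (y)*(y^3 - 3*y^2 + 2*y) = y*(y - 2)*(y^2 - y) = y^2*(y - 2)*(y - 1)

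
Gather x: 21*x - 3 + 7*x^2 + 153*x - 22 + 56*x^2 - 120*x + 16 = 63*x^2 + 54*x - 9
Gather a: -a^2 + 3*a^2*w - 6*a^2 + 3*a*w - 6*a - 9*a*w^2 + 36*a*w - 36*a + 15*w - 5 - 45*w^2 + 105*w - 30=a^2*(3*w - 7) + a*(-9*w^2 + 39*w - 42) - 45*w^2 + 120*w - 35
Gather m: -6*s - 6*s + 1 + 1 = 2 - 12*s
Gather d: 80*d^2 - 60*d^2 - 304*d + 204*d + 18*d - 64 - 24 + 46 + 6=20*d^2 - 82*d - 36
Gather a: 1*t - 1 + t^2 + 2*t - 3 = t^2 + 3*t - 4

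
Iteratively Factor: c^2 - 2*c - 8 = (c - 4)*(c + 2)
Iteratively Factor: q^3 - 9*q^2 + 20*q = (q)*(q^2 - 9*q + 20) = q*(q - 5)*(q - 4)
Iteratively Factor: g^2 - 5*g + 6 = (g - 3)*(g - 2)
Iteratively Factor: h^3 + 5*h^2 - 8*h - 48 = (h + 4)*(h^2 + h - 12) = (h + 4)^2*(h - 3)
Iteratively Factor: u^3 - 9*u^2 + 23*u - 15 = (u - 3)*(u^2 - 6*u + 5) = (u - 5)*(u - 3)*(u - 1)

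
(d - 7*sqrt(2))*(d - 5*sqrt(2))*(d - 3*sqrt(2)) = d^3 - 15*sqrt(2)*d^2 + 142*d - 210*sqrt(2)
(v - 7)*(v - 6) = v^2 - 13*v + 42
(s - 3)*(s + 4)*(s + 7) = s^3 + 8*s^2 - 5*s - 84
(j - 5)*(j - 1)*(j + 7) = j^3 + j^2 - 37*j + 35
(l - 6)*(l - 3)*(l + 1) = l^3 - 8*l^2 + 9*l + 18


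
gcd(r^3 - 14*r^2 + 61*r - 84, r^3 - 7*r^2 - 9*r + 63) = r^2 - 10*r + 21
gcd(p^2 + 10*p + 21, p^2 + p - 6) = p + 3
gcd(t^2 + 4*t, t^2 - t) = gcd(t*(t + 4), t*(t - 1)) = t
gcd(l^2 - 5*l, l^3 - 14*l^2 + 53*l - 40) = l - 5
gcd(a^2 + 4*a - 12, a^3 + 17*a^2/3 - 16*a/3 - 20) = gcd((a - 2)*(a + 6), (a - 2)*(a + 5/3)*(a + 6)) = a^2 + 4*a - 12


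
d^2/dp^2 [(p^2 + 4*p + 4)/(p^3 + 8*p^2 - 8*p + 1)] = 2*(p^6 + 12*p^5 + 144*p^4 + 601*p^3 + 624*p^2 - 876*p + 257)/(p^9 + 24*p^8 + 168*p^7 + 131*p^6 - 1296*p^5 + 1680*p^4 - 893*p^3 + 216*p^2 - 24*p + 1)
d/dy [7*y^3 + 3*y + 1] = 21*y^2 + 3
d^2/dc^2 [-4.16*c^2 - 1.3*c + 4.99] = -8.32000000000000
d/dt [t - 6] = 1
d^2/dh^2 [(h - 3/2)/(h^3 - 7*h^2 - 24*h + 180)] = (6*h^3 + 12*h^2 + 242*h + 87)/(h^7 - 9*h^6 - 69*h^5 + 701*h^4 + 1536*h^3 - 18360*h^2 - 10800*h + 162000)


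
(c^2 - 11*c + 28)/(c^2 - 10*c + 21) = (c - 4)/(c - 3)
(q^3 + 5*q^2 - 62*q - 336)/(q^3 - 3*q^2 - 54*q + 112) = (q + 6)/(q - 2)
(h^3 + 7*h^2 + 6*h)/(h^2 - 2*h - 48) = h*(h + 1)/(h - 8)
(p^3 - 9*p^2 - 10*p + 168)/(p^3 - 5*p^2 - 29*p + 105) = (p^2 - 2*p - 24)/(p^2 + 2*p - 15)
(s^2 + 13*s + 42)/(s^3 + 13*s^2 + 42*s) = 1/s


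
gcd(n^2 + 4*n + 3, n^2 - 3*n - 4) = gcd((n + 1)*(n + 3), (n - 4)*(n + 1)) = n + 1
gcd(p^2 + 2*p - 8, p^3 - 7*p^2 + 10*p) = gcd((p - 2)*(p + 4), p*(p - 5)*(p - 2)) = p - 2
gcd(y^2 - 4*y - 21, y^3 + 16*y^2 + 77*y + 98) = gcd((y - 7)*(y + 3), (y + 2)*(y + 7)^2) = 1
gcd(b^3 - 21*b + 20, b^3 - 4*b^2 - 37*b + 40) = b^2 + 4*b - 5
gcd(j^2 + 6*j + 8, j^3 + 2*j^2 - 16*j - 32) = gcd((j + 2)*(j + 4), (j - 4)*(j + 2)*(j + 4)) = j^2 + 6*j + 8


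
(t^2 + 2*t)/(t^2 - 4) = t/(t - 2)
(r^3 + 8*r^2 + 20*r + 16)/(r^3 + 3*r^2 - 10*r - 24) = (r + 2)/(r - 3)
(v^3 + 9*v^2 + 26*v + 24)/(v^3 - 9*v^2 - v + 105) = (v^2 + 6*v + 8)/(v^2 - 12*v + 35)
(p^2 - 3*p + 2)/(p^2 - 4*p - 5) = (-p^2 + 3*p - 2)/(-p^2 + 4*p + 5)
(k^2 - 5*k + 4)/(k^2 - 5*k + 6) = (k^2 - 5*k + 4)/(k^2 - 5*k + 6)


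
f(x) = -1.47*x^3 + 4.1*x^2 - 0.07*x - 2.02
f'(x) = -4.41*x^2 + 8.2*x - 0.07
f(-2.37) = 40.74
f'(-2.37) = -44.27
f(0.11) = -1.98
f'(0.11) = 0.78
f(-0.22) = -1.79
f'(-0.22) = -2.09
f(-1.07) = 4.55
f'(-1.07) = -13.89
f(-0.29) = -1.62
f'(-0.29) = -2.82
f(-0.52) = -0.67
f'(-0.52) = -5.53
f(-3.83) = 140.98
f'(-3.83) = -96.17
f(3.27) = -9.81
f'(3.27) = -20.41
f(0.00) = -2.02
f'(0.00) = -0.07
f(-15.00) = 5882.78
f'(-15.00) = -1115.32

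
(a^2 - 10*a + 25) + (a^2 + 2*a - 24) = 2*a^2 - 8*a + 1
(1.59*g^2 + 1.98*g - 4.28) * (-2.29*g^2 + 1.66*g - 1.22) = -3.6411*g^4 - 1.8948*g^3 + 11.1482*g^2 - 9.5204*g + 5.2216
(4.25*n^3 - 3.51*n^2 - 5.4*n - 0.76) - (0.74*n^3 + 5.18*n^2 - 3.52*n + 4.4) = 3.51*n^3 - 8.69*n^2 - 1.88*n - 5.16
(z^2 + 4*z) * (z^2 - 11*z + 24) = z^4 - 7*z^3 - 20*z^2 + 96*z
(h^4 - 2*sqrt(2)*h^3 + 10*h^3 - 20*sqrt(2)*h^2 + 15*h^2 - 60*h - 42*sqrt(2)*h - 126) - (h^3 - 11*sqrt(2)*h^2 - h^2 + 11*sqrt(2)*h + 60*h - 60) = h^4 - 2*sqrt(2)*h^3 + 9*h^3 - 9*sqrt(2)*h^2 + 16*h^2 - 120*h - 53*sqrt(2)*h - 66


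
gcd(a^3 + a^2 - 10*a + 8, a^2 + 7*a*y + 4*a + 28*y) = a + 4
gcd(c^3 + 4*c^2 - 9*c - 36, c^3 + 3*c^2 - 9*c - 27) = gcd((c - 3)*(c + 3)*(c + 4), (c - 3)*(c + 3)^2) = c^2 - 9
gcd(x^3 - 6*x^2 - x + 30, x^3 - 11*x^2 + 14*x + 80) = x^2 - 3*x - 10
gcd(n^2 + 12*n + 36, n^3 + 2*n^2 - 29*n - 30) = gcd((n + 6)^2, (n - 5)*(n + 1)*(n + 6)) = n + 6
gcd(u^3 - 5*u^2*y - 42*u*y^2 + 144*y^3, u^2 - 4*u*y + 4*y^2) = 1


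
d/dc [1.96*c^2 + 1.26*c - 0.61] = 3.92*c + 1.26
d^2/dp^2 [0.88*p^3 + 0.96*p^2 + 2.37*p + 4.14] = 5.28*p + 1.92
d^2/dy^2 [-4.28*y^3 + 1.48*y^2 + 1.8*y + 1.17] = 2.96 - 25.68*y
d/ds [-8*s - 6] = -8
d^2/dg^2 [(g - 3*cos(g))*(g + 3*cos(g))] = 20 - 36*sin(g)^2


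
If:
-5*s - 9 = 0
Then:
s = -9/5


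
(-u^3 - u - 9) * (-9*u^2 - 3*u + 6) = 9*u^5 + 3*u^4 + 3*u^3 + 84*u^2 + 21*u - 54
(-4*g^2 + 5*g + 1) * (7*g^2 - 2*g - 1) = -28*g^4 + 43*g^3 + g^2 - 7*g - 1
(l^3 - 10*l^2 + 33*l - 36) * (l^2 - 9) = l^5 - 10*l^4 + 24*l^3 + 54*l^2 - 297*l + 324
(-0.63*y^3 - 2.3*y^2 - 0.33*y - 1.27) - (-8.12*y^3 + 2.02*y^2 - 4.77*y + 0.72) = 7.49*y^3 - 4.32*y^2 + 4.44*y - 1.99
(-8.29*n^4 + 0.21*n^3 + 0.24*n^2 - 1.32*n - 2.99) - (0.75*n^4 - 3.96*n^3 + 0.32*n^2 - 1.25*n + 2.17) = -9.04*n^4 + 4.17*n^3 - 0.08*n^2 - 0.0700000000000001*n - 5.16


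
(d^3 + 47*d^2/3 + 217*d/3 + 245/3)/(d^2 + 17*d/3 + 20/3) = (d^2 + 14*d + 49)/(d + 4)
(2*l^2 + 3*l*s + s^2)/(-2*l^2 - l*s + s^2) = (2*l + s)/(-2*l + s)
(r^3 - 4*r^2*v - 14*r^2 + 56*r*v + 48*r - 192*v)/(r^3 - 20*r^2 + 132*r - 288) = (r - 4*v)/(r - 6)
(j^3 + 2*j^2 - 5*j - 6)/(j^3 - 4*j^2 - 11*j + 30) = (j + 1)/(j - 5)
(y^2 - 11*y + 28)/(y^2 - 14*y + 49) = (y - 4)/(y - 7)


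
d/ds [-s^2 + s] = 1 - 2*s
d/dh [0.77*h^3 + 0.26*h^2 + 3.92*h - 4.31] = 2.31*h^2 + 0.52*h + 3.92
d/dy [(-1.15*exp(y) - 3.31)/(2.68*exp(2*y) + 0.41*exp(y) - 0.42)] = (3.082*exp(2*y) + 17.7416*exp(y) + 1.8401)*exp(y)/(7.1824*exp(4*y) + 2.1976*exp(3*y) - 2.0831*exp(2*y) - 0.3444*exp(y) + 0.1764)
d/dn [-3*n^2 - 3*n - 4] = -6*n - 3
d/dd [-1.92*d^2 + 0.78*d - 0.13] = 0.78 - 3.84*d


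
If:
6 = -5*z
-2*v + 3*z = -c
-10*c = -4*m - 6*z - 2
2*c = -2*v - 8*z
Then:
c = 22/5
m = 123/10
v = 2/5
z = -6/5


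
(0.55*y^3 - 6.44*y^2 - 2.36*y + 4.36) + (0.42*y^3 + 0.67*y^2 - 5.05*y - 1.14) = 0.97*y^3 - 5.77*y^2 - 7.41*y + 3.22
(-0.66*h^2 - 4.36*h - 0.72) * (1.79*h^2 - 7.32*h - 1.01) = -1.1814*h^4 - 2.9732*h^3 + 31.293*h^2 + 9.674*h + 0.7272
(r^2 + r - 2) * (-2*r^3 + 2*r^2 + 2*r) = -2*r^5 + 8*r^3 - 2*r^2 - 4*r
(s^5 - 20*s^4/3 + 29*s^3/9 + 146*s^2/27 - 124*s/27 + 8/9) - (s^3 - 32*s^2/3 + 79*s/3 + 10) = s^5 - 20*s^4/3 + 20*s^3/9 + 434*s^2/27 - 835*s/27 - 82/9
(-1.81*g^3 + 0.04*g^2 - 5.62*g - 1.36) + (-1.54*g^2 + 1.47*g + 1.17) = -1.81*g^3 - 1.5*g^2 - 4.15*g - 0.19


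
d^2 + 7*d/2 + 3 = (d + 3/2)*(d + 2)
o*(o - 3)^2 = o^3 - 6*o^2 + 9*o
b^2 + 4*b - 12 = (b - 2)*(b + 6)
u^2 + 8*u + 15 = (u + 3)*(u + 5)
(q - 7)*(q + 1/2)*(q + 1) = q^3 - 11*q^2/2 - 10*q - 7/2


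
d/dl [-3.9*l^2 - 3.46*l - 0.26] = -7.8*l - 3.46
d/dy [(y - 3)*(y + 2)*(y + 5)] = 3*y^2 + 8*y - 11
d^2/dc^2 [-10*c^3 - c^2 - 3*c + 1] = -60*c - 2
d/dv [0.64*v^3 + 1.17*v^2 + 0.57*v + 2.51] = 1.92*v^2 + 2.34*v + 0.57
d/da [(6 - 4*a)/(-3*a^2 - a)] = 6*(-2*a^2 + 6*a + 1)/(a^2*(9*a^2 + 6*a + 1))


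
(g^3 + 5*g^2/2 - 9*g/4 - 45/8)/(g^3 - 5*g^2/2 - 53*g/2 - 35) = (g^2 - 9/4)/(g^2 - 5*g - 14)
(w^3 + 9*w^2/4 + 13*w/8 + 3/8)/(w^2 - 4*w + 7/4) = (8*w^3 + 18*w^2 + 13*w + 3)/(2*(4*w^2 - 16*w + 7))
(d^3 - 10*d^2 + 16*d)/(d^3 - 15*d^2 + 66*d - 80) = d/(d - 5)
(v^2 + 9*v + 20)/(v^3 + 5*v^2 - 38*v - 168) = (v + 5)/(v^2 + v - 42)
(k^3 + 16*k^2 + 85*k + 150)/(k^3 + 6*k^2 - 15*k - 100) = (k + 6)/(k - 4)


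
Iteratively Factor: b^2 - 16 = (b + 4)*(b - 4)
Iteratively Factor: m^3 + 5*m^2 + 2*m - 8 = (m - 1)*(m^2 + 6*m + 8) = (m - 1)*(m + 2)*(m + 4)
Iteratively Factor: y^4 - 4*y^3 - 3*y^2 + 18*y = (y)*(y^3 - 4*y^2 - 3*y + 18) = y*(y - 3)*(y^2 - y - 6) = y*(y - 3)^2*(y + 2)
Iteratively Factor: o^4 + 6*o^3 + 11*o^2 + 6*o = (o + 3)*(o^3 + 3*o^2 + 2*o) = (o + 2)*(o + 3)*(o^2 + o) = (o + 1)*(o + 2)*(o + 3)*(o)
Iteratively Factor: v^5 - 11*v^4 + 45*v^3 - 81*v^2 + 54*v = (v - 3)*(v^4 - 8*v^3 + 21*v^2 - 18*v) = v*(v - 3)*(v^3 - 8*v^2 + 21*v - 18) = v*(v - 3)^2*(v^2 - 5*v + 6) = v*(v - 3)^3*(v - 2)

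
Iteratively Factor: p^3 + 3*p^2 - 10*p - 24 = (p + 4)*(p^2 - p - 6) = (p - 3)*(p + 4)*(p + 2)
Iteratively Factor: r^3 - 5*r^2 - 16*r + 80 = (r - 4)*(r^2 - r - 20) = (r - 5)*(r - 4)*(r + 4)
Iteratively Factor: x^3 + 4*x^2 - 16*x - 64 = (x + 4)*(x^2 - 16) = (x - 4)*(x + 4)*(x + 4)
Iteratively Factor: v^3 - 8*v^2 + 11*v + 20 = (v + 1)*(v^2 - 9*v + 20) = (v - 4)*(v + 1)*(v - 5)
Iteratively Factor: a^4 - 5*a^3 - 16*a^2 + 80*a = (a)*(a^3 - 5*a^2 - 16*a + 80) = a*(a + 4)*(a^2 - 9*a + 20) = a*(a - 5)*(a + 4)*(a - 4)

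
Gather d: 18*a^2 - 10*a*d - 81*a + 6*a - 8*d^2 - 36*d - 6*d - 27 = 18*a^2 - 75*a - 8*d^2 + d*(-10*a - 42) - 27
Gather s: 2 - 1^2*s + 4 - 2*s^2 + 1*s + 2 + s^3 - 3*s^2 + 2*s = s^3 - 5*s^2 + 2*s + 8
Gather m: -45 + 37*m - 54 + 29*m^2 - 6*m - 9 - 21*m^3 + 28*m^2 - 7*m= -21*m^3 + 57*m^2 + 24*m - 108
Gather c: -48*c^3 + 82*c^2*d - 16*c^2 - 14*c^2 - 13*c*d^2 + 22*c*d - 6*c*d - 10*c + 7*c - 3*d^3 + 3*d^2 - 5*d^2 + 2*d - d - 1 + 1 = -48*c^3 + c^2*(82*d - 30) + c*(-13*d^2 + 16*d - 3) - 3*d^3 - 2*d^2 + d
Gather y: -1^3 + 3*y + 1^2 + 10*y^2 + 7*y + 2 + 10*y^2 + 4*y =20*y^2 + 14*y + 2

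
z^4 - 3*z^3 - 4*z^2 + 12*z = z*(z - 3)*(z - 2)*(z + 2)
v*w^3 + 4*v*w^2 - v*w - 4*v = (w - 1)*(w + 4)*(v*w + v)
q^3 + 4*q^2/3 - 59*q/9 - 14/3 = (q - 7/3)*(q + 2/3)*(q + 3)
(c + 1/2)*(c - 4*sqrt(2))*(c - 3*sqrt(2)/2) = c^3 - 11*sqrt(2)*c^2/2 + c^2/2 - 11*sqrt(2)*c/4 + 12*c + 6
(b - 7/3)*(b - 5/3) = b^2 - 4*b + 35/9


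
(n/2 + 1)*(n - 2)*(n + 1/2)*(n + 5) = n^4/2 + 11*n^3/4 - 3*n^2/4 - 11*n - 5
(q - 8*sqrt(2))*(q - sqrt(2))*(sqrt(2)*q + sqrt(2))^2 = 2*q^4 - 18*sqrt(2)*q^3 + 4*q^3 - 36*sqrt(2)*q^2 + 34*q^2 - 18*sqrt(2)*q + 64*q + 32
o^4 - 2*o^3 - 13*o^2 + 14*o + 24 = (o - 4)*(o - 2)*(o + 1)*(o + 3)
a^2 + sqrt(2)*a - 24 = (a - 3*sqrt(2))*(a + 4*sqrt(2))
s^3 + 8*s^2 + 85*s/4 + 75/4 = (s + 5/2)^2*(s + 3)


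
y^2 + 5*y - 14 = (y - 2)*(y + 7)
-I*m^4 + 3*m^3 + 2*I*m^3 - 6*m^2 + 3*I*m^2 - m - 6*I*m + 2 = (m - 2)*(m + I)^2*(-I*m + 1)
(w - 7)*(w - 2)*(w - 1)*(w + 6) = w^4 - 4*w^3 - 37*w^2 + 124*w - 84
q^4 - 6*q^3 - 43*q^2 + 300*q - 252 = (q - 6)^2*(q - 1)*(q + 7)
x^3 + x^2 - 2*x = x*(x - 1)*(x + 2)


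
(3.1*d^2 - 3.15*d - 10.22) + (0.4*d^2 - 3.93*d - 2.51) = 3.5*d^2 - 7.08*d - 12.73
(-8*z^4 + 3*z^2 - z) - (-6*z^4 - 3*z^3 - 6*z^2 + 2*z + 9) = -2*z^4 + 3*z^3 + 9*z^2 - 3*z - 9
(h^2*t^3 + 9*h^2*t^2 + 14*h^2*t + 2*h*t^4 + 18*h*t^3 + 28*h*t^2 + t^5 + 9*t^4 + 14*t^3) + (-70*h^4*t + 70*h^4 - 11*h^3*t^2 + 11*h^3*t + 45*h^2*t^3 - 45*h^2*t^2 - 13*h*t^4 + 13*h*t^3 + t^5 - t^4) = -70*h^4*t + 70*h^4 - 11*h^3*t^2 + 11*h^3*t + 46*h^2*t^3 - 36*h^2*t^2 + 14*h^2*t - 11*h*t^4 + 31*h*t^3 + 28*h*t^2 + 2*t^5 + 8*t^4 + 14*t^3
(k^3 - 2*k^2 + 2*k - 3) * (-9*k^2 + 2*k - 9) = -9*k^5 + 20*k^4 - 31*k^3 + 49*k^2 - 24*k + 27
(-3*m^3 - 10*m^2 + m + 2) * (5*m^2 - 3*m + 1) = -15*m^5 - 41*m^4 + 32*m^3 - 3*m^2 - 5*m + 2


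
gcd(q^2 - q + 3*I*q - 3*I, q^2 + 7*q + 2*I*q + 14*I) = 1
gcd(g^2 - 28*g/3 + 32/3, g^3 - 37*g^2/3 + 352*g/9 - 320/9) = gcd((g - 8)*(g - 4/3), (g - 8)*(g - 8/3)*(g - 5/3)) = g - 8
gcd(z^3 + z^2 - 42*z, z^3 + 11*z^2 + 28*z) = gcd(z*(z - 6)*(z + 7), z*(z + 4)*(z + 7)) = z^2 + 7*z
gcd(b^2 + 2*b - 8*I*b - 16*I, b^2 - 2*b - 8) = b + 2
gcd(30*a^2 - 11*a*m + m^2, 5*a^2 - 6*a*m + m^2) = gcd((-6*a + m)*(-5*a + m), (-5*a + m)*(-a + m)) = 5*a - m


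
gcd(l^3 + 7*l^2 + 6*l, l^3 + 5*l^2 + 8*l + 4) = l + 1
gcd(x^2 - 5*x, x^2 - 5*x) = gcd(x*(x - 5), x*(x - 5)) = x^2 - 5*x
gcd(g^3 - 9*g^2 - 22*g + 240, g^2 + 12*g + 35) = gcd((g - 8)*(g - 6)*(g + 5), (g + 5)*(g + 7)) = g + 5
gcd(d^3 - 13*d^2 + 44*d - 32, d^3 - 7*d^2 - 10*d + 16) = d^2 - 9*d + 8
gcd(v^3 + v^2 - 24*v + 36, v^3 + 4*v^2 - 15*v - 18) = v^2 + 3*v - 18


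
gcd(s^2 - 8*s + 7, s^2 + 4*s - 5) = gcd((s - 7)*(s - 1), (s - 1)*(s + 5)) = s - 1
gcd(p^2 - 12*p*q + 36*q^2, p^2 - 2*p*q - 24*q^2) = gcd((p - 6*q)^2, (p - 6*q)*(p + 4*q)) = p - 6*q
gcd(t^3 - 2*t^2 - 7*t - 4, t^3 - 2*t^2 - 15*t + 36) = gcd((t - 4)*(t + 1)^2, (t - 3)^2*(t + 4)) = 1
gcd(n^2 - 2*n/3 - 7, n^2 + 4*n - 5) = 1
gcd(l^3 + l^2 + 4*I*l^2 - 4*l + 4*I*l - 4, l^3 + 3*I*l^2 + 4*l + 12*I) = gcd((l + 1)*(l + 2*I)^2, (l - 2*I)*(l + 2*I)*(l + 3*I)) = l + 2*I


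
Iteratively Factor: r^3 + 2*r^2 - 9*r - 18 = (r + 3)*(r^2 - r - 6) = (r + 2)*(r + 3)*(r - 3)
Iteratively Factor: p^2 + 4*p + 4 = (p + 2)*(p + 2)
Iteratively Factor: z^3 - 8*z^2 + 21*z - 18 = (z - 3)*(z^2 - 5*z + 6) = (z - 3)*(z - 2)*(z - 3)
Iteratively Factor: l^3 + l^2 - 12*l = (l + 4)*(l^2 - 3*l) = l*(l + 4)*(l - 3)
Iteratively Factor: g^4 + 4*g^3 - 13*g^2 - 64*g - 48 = (g + 3)*(g^3 + g^2 - 16*g - 16) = (g - 4)*(g + 3)*(g^2 + 5*g + 4) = (g - 4)*(g + 1)*(g + 3)*(g + 4)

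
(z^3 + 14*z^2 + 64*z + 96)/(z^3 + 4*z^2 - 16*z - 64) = (z + 6)/(z - 4)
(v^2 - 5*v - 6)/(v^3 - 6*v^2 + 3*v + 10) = (v - 6)/(v^2 - 7*v + 10)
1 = 1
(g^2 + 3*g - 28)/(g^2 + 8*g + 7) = (g - 4)/(g + 1)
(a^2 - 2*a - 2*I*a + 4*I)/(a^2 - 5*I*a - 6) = (a - 2)/(a - 3*I)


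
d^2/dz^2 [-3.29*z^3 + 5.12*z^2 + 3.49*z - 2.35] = 10.24 - 19.74*z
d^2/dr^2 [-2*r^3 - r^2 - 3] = -12*r - 2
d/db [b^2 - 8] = 2*b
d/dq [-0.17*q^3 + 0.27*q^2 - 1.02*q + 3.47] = -0.51*q^2 + 0.54*q - 1.02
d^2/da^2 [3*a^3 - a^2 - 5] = 18*a - 2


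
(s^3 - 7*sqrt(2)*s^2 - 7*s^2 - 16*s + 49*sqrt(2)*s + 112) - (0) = s^3 - 7*sqrt(2)*s^2 - 7*s^2 - 16*s + 49*sqrt(2)*s + 112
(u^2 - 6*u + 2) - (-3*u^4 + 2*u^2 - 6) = 3*u^4 - u^2 - 6*u + 8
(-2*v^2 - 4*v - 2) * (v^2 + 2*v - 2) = -2*v^4 - 8*v^3 - 6*v^2 + 4*v + 4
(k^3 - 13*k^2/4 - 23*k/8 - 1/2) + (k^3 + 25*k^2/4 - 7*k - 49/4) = 2*k^3 + 3*k^2 - 79*k/8 - 51/4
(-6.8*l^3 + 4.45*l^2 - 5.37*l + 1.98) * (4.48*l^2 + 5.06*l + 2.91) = -30.464*l^5 - 14.472*l^4 - 21.3286*l^3 - 5.3523*l^2 - 5.6079*l + 5.7618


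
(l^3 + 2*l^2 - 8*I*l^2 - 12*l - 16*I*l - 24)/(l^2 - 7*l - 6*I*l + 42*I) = (l^2 + 2*l*(1 - I) - 4*I)/(l - 7)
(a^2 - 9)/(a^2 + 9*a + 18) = (a - 3)/(a + 6)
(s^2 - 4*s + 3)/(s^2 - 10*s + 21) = (s - 1)/(s - 7)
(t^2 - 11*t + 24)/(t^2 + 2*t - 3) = (t^2 - 11*t + 24)/(t^2 + 2*t - 3)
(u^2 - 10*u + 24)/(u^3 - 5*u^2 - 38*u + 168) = (u - 6)/(u^2 - u - 42)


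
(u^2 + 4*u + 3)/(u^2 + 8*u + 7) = (u + 3)/(u + 7)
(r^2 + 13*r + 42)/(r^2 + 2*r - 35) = (r + 6)/(r - 5)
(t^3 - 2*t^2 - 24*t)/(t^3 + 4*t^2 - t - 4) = t*(t - 6)/(t^2 - 1)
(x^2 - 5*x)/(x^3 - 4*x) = (x - 5)/(x^2 - 4)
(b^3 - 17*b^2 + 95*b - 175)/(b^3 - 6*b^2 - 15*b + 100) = (b - 7)/(b + 4)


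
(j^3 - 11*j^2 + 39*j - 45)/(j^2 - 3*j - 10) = (j^2 - 6*j + 9)/(j + 2)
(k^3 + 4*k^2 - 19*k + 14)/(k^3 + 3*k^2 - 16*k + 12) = (k + 7)/(k + 6)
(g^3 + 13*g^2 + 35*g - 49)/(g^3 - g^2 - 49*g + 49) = (g + 7)/(g - 7)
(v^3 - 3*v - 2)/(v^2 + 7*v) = (v^3 - 3*v - 2)/(v*(v + 7))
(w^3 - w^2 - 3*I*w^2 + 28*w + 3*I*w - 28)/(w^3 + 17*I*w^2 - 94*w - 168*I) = (w^2 - w*(1 + 7*I) + 7*I)/(w^2 + 13*I*w - 42)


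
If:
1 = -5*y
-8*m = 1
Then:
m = -1/8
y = -1/5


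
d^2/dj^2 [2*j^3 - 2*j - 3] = 12*j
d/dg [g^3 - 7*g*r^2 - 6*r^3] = 3*g^2 - 7*r^2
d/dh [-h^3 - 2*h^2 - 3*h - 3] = -3*h^2 - 4*h - 3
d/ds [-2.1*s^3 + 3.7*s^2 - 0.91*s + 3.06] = -6.3*s^2 + 7.4*s - 0.91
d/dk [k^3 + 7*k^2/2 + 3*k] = 3*k^2 + 7*k + 3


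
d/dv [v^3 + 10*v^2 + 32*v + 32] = 3*v^2 + 20*v + 32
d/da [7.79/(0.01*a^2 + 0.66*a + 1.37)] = (-0.1558*a - 5.1414)/(0.01*a^2 + 0.66*a + 1.37)^2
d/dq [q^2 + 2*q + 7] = 2*q + 2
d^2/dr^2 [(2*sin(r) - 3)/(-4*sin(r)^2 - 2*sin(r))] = (8*sin(r)^2 - 52*sin(r) - 34 + 69/sin(r) + 36/sin(r)^2 + 6/sin(r)^3)/(2*(2*sin(r) + 1)^3)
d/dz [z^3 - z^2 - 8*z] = 3*z^2 - 2*z - 8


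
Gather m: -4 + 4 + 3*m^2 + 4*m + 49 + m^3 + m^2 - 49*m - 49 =m^3 + 4*m^2 - 45*m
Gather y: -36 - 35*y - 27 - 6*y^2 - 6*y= -6*y^2 - 41*y - 63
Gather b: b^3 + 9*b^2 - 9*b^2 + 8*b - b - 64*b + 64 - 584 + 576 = b^3 - 57*b + 56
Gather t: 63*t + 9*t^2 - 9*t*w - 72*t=9*t^2 + t*(-9*w - 9)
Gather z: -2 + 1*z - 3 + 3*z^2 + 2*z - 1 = 3*z^2 + 3*z - 6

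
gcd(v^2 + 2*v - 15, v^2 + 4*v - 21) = v - 3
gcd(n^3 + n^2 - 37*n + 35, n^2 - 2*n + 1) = n - 1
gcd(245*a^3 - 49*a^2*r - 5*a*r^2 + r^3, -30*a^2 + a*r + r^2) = -5*a + r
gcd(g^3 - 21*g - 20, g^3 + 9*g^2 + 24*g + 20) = 1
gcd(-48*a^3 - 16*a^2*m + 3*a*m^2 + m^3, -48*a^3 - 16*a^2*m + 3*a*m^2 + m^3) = 48*a^3 + 16*a^2*m - 3*a*m^2 - m^3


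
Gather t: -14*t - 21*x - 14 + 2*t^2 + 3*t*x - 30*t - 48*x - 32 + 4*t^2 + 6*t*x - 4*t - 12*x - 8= 6*t^2 + t*(9*x - 48) - 81*x - 54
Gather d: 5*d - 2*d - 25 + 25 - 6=3*d - 6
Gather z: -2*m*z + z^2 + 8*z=z^2 + z*(8 - 2*m)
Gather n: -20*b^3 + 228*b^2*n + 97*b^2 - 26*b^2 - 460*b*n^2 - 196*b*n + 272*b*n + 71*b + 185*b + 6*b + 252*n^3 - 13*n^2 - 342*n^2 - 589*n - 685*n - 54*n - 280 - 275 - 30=-20*b^3 + 71*b^2 + 262*b + 252*n^3 + n^2*(-460*b - 355) + n*(228*b^2 + 76*b - 1328) - 585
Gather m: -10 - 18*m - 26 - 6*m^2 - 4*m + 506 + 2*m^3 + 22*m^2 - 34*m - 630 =2*m^3 + 16*m^2 - 56*m - 160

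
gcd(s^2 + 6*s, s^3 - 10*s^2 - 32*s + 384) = s + 6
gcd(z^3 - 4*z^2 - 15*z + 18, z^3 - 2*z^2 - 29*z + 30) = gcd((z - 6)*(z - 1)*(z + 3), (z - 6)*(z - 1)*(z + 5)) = z^2 - 7*z + 6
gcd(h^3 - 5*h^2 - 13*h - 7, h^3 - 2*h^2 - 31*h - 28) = h^2 - 6*h - 7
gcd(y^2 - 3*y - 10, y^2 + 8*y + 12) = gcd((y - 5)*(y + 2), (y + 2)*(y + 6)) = y + 2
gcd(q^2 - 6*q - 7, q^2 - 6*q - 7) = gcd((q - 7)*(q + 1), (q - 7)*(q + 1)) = q^2 - 6*q - 7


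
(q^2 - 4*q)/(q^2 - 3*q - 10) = q*(4 - q)/(-q^2 + 3*q + 10)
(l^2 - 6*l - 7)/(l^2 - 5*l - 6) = (l - 7)/(l - 6)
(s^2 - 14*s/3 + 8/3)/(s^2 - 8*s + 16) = (s - 2/3)/(s - 4)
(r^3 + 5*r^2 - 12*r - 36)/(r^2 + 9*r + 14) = (r^2 + 3*r - 18)/(r + 7)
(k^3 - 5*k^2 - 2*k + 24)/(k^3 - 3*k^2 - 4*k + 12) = (k - 4)/(k - 2)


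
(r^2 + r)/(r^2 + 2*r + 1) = r/(r + 1)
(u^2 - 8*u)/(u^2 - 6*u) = (u - 8)/(u - 6)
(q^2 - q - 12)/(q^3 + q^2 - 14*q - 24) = 1/(q + 2)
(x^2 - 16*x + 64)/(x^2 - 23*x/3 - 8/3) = 3*(x - 8)/(3*x + 1)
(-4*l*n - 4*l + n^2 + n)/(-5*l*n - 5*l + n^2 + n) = (4*l - n)/(5*l - n)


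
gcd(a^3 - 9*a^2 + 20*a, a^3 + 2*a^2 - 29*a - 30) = a - 5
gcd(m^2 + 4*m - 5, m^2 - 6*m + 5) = m - 1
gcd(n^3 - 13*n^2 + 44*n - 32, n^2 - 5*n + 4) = n^2 - 5*n + 4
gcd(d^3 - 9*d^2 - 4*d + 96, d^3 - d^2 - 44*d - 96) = d^2 - 5*d - 24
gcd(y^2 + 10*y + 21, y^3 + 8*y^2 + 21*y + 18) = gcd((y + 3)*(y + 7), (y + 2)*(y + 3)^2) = y + 3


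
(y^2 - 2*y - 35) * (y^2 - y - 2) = y^4 - 3*y^3 - 35*y^2 + 39*y + 70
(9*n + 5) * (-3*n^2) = -27*n^3 - 15*n^2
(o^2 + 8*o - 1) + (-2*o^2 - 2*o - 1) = -o^2 + 6*o - 2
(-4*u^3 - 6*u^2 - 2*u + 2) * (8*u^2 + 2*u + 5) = -32*u^5 - 56*u^4 - 48*u^3 - 18*u^2 - 6*u + 10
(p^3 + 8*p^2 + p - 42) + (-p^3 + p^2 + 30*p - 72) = 9*p^2 + 31*p - 114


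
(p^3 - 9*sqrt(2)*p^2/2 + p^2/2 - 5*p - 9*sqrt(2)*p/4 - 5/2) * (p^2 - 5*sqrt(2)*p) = p^5 - 19*sqrt(2)*p^4/2 + p^4/2 - 19*sqrt(2)*p^3/4 + 40*p^3 + 20*p^2 + 25*sqrt(2)*p^2 + 25*sqrt(2)*p/2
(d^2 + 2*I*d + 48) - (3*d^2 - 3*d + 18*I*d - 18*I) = -2*d^2 + 3*d - 16*I*d + 48 + 18*I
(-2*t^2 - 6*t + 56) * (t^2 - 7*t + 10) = -2*t^4 + 8*t^3 + 78*t^2 - 452*t + 560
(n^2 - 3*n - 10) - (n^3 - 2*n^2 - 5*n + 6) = -n^3 + 3*n^2 + 2*n - 16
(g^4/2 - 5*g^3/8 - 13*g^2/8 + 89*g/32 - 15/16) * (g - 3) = g^5/2 - 17*g^4/8 + g^3/4 + 245*g^2/32 - 297*g/32 + 45/16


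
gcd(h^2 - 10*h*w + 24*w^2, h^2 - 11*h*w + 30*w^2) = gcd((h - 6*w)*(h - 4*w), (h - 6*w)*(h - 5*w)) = -h + 6*w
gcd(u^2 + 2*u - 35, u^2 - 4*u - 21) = 1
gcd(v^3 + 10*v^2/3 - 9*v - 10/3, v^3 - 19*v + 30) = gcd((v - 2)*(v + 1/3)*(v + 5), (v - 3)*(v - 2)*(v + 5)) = v^2 + 3*v - 10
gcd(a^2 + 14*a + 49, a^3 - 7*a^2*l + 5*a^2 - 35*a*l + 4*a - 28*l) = 1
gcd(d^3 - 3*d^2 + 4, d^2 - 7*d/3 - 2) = 1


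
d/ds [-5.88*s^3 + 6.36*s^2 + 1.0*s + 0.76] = -17.64*s^2 + 12.72*s + 1.0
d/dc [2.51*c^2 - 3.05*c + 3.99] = 5.02*c - 3.05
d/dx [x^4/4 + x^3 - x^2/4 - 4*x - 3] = x^3 + 3*x^2 - x/2 - 4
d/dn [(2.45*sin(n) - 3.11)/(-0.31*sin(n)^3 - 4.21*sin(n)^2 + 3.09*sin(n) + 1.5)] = (1.519*sin(n)^3 + 7.4222*sin(n)^2 - 26.1862*sin(n) + 13.2849)*cos(n)/(0.0961*sin(n)^6 + 2.6102*sin(n)^5 + 15.8083*sin(n)^4 - 26.9478*sin(n)^3 - 3.0819*sin(n)^2 + 9.27*sin(n) + 2.25)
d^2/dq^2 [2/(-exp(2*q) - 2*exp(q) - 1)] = (4 - 8*exp(q))*exp(q)/(exp(4*q) + 4*exp(3*q) + 6*exp(2*q) + 4*exp(q) + 1)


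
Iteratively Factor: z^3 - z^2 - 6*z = (z - 3)*(z^2 + 2*z) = z*(z - 3)*(z + 2)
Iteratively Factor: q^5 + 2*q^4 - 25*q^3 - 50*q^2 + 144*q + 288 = (q - 4)*(q^4 + 6*q^3 - q^2 - 54*q - 72) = (q - 4)*(q + 3)*(q^3 + 3*q^2 - 10*q - 24) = (q - 4)*(q + 3)*(q + 4)*(q^2 - q - 6) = (q - 4)*(q + 2)*(q + 3)*(q + 4)*(q - 3)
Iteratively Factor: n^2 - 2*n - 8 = (n + 2)*(n - 4)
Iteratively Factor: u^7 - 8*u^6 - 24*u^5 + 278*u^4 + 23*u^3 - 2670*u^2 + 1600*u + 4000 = (u + 1)*(u^6 - 9*u^5 - 15*u^4 + 293*u^3 - 270*u^2 - 2400*u + 4000) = (u - 2)*(u + 1)*(u^5 - 7*u^4 - 29*u^3 + 235*u^2 + 200*u - 2000) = (u - 2)*(u + 1)*(u + 4)*(u^4 - 11*u^3 + 15*u^2 + 175*u - 500) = (u - 5)*(u - 2)*(u + 1)*(u + 4)*(u^3 - 6*u^2 - 15*u + 100) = (u - 5)*(u - 2)*(u + 1)*(u + 4)^2*(u^2 - 10*u + 25) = (u - 5)^2*(u - 2)*(u + 1)*(u + 4)^2*(u - 5)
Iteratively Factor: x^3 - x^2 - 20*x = (x + 4)*(x^2 - 5*x) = (x - 5)*(x + 4)*(x)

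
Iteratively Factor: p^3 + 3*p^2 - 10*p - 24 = (p + 2)*(p^2 + p - 12) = (p + 2)*(p + 4)*(p - 3)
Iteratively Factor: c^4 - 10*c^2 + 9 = (c + 1)*(c^3 - c^2 - 9*c + 9) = (c - 3)*(c + 1)*(c^2 + 2*c - 3) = (c - 3)*(c + 1)*(c + 3)*(c - 1)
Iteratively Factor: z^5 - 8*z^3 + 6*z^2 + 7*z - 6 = (z - 2)*(z^4 + 2*z^3 - 4*z^2 - 2*z + 3) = (z - 2)*(z + 1)*(z^3 + z^2 - 5*z + 3) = (z - 2)*(z + 1)*(z + 3)*(z^2 - 2*z + 1) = (z - 2)*(z - 1)*(z + 1)*(z + 3)*(z - 1)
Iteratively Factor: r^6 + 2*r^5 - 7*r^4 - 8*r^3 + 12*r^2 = (r - 2)*(r^5 + 4*r^4 + r^3 - 6*r^2) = r*(r - 2)*(r^4 + 4*r^3 + r^2 - 6*r) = r*(r - 2)*(r + 3)*(r^3 + r^2 - 2*r) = r*(r - 2)*(r - 1)*(r + 3)*(r^2 + 2*r) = r^2*(r - 2)*(r - 1)*(r + 3)*(r + 2)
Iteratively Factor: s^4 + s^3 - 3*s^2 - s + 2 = (s - 1)*(s^3 + 2*s^2 - s - 2) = (s - 1)^2*(s^2 + 3*s + 2) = (s - 1)^2*(s + 2)*(s + 1)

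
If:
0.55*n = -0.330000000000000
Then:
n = -0.60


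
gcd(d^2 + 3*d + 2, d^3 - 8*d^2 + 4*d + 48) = d + 2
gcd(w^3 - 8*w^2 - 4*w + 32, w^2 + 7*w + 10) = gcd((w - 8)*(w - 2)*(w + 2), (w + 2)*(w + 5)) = w + 2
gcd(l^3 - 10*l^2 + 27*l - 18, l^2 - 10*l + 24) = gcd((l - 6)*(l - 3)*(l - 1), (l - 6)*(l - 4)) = l - 6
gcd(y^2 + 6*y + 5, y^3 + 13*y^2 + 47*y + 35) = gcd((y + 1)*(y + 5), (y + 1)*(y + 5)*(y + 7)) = y^2 + 6*y + 5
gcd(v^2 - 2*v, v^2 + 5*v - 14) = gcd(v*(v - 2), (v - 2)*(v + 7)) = v - 2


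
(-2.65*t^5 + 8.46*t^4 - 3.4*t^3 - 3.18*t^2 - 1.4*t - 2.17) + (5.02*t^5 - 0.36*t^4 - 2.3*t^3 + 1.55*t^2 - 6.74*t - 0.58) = 2.37*t^5 + 8.1*t^4 - 5.7*t^3 - 1.63*t^2 - 8.14*t - 2.75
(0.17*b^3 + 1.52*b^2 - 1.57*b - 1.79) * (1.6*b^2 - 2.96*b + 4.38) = 0.272*b^5 + 1.9288*b^4 - 6.2666*b^3 + 8.4408*b^2 - 1.5782*b - 7.8402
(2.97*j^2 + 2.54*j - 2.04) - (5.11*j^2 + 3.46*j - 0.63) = -2.14*j^2 - 0.92*j - 1.41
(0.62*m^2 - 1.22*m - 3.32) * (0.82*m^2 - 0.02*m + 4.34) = 0.5084*m^4 - 1.0128*m^3 - 0.00719999999999963*m^2 - 5.2284*m - 14.4088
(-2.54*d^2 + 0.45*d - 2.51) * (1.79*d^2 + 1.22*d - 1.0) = -4.5466*d^4 - 2.2933*d^3 - 1.4039*d^2 - 3.5122*d + 2.51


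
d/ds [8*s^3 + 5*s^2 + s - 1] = 24*s^2 + 10*s + 1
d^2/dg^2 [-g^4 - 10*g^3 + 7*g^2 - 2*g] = -12*g^2 - 60*g + 14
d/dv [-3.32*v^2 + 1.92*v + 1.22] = 1.92 - 6.64*v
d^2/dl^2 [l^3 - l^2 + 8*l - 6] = 6*l - 2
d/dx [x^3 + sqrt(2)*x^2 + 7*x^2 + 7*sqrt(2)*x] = 3*x^2 + 2*sqrt(2)*x + 14*x + 7*sqrt(2)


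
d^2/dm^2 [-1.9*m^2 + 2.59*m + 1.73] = -3.80000000000000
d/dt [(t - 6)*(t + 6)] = 2*t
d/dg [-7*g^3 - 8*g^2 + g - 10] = -21*g^2 - 16*g + 1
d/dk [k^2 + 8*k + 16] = 2*k + 8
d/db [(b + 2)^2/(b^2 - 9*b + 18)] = (-13*b^2 + 28*b + 108)/(b^4 - 18*b^3 + 117*b^2 - 324*b + 324)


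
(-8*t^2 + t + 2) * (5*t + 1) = -40*t^3 - 3*t^2 + 11*t + 2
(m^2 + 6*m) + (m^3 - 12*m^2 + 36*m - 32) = m^3 - 11*m^2 + 42*m - 32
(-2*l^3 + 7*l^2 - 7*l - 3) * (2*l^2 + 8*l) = -4*l^5 - 2*l^4 + 42*l^3 - 62*l^2 - 24*l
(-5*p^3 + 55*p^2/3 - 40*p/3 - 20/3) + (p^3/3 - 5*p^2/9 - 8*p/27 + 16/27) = -14*p^3/3 + 160*p^2/9 - 368*p/27 - 164/27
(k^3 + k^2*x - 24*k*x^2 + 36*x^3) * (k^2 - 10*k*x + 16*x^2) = k^5 - 9*k^4*x - 18*k^3*x^2 + 292*k^2*x^3 - 744*k*x^4 + 576*x^5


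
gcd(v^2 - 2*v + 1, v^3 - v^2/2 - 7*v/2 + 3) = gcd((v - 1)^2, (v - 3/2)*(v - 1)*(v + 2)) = v - 1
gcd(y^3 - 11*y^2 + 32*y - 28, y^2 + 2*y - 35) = 1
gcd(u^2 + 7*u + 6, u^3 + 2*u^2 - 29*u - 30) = u^2 + 7*u + 6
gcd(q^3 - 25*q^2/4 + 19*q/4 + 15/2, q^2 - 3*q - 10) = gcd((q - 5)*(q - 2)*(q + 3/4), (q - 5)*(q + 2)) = q - 5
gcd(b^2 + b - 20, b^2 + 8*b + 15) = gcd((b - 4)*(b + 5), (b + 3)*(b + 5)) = b + 5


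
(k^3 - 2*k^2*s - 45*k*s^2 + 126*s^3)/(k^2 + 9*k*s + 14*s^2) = (k^2 - 9*k*s + 18*s^2)/(k + 2*s)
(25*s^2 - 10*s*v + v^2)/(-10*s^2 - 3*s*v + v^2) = (-5*s + v)/(2*s + v)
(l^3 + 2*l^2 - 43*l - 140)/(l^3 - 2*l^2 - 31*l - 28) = (l + 5)/(l + 1)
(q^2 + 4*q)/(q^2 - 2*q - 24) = q/(q - 6)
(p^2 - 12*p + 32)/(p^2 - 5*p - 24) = (p - 4)/(p + 3)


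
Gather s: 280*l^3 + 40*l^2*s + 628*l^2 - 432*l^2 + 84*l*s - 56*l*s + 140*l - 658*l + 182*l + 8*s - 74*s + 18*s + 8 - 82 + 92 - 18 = 280*l^3 + 196*l^2 - 336*l + s*(40*l^2 + 28*l - 48)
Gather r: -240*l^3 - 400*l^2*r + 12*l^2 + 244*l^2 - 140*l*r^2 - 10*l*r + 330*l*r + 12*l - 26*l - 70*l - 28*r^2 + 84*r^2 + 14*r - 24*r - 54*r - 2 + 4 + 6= -240*l^3 + 256*l^2 - 84*l + r^2*(56 - 140*l) + r*(-400*l^2 + 320*l - 64) + 8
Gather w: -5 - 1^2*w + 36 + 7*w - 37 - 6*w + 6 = 0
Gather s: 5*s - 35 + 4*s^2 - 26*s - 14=4*s^2 - 21*s - 49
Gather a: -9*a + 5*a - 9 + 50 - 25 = 16 - 4*a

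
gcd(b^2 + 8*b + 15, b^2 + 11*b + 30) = b + 5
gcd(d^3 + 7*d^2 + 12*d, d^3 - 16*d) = d^2 + 4*d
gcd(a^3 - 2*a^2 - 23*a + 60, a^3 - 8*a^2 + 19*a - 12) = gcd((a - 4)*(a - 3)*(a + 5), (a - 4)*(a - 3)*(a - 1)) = a^2 - 7*a + 12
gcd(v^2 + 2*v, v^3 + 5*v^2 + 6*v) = v^2 + 2*v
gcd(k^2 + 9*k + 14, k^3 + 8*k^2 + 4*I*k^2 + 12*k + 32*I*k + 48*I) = k + 2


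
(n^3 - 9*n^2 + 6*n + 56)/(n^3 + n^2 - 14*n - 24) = (n - 7)/(n + 3)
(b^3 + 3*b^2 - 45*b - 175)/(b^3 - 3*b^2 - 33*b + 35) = (b + 5)/(b - 1)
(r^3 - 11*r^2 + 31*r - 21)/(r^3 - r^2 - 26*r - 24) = (-r^3 + 11*r^2 - 31*r + 21)/(-r^3 + r^2 + 26*r + 24)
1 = 1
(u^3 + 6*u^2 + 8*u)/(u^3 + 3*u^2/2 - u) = 2*(u + 4)/(2*u - 1)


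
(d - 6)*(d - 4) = d^2 - 10*d + 24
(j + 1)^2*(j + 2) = j^3 + 4*j^2 + 5*j + 2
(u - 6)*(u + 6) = u^2 - 36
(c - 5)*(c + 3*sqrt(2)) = c^2 - 5*c + 3*sqrt(2)*c - 15*sqrt(2)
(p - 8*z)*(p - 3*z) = p^2 - 11*p*z + 24*z^2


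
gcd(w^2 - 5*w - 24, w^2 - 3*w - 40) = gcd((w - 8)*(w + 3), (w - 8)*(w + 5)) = w - 8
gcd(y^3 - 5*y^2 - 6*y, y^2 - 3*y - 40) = 1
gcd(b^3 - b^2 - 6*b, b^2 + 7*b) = b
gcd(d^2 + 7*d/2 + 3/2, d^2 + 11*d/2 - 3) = 1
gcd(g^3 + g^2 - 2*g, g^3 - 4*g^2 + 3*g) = g^2 - g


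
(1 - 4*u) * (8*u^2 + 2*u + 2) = -32*u^3 - 6*u + 2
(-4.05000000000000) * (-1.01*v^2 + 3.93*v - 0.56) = 4.0905*v^2 - 15.9165*v + 2.268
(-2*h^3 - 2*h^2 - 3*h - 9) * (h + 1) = -2*h^4 - 4*h^3 - 5*h^2 - 12*h - 9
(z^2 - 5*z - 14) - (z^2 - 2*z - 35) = 21 - 3*z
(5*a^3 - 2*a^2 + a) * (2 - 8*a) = -40*a^4 + 26*a^3 - 12*a^2 + 2*a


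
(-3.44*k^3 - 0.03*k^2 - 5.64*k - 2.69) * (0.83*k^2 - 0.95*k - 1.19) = -2.8552*k^5 + 3.2431*k^4 - 0.5591*k^3 + 3.161*k^2 + 9.2671*k + 3.2011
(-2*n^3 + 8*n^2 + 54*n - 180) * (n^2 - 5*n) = -2*n^5 + 18*n^4 + 14*n^3 - 450*n^2 + 900*n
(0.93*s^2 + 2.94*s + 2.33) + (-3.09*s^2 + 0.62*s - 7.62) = -2.16*s^2 + 3.56*s - 5.29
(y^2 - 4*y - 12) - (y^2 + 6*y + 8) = -10*y - 20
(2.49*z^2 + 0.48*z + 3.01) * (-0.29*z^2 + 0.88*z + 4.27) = -0.7221*z^4 + 2.052*z^3 + 10.1818*z^2 + 4.6984*z + 12.8527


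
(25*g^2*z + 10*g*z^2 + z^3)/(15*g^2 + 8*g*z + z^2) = z*(5*g + z)/(3*g + z)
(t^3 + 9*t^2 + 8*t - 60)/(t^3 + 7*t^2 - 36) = (t + 5)/(t + 3)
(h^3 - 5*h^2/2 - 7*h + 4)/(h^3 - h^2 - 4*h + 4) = (h^2 - 9*h/2 + 2)/(h^2 - 3*h + 2)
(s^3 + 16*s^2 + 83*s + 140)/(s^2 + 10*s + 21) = (s^2 + 9*s + 20)/(s + 3)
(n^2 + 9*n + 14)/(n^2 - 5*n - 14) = (n + 7)/(n - 7)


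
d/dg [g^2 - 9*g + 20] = 2*g - 9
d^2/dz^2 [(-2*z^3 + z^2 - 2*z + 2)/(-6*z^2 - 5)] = 2*(12*z^3 - 126*z^2 - 30*z + 35)/(216*z^6 + 540*z^4 + 450*z^2 + 125)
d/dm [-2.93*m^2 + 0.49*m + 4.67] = 0.49 - 5.86*m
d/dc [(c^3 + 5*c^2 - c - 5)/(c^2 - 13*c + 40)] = (c^4 - 26*c^3 + 56*c^2 + 410*c - 105)/(c^4 - 26*c^3 + 249*c^2 - 1040*c + 1600)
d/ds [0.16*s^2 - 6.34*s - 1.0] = 0.32*s - 6.34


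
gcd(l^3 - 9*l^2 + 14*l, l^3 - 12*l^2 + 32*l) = l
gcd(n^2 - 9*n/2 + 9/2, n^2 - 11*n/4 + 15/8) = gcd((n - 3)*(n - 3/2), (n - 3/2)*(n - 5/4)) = n - 3/2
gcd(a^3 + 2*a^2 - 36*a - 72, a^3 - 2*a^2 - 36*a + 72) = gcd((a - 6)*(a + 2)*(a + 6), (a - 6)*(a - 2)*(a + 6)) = a^2 - 36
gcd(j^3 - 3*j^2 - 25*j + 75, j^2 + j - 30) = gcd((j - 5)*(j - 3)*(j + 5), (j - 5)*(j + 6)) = j - 5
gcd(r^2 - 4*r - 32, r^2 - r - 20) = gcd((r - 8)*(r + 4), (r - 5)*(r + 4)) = r + 4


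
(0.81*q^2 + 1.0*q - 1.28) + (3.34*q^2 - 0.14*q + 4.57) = 4.15*q^2 + 0.86*q + 3.29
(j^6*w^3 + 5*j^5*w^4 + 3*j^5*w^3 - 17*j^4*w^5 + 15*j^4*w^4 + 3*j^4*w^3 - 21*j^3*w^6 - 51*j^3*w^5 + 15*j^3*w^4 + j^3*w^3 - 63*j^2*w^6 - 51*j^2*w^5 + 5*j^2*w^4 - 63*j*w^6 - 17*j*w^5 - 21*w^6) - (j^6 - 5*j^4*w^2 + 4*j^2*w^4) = j^6*w^3 - j^6 + 5*j^5*w^4 + 3*j^5*w^3 - 17*j^4*w^5 + 15*j^4*w^4 + 3*j^4*w^3 + 5*j^4*w^2 - 21*j^3*w^6 - 51*j^3*w^5 + 15*j^3*w^4 + j^3*w^3 - 63*j^2*w^6 - 51*j^2*w^5 + j^2*w^4 - 63*j*w^6 - 17*j*w^5 - 21*w^6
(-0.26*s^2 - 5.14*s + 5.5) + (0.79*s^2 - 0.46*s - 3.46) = 0.53*s^2 - 5.6*s + 2.04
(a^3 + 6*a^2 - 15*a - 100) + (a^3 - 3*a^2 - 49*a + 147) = 2*a^3 + 3*a^2 - 64*a + 47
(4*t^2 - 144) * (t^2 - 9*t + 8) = 4*t^4 - 36*t^3 - 112*t^2 + 1296*t - 1152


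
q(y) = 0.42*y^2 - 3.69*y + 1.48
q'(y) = 0.84*y - 3.69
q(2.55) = -5.20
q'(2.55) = -1.55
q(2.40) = -4.96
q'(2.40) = -1.67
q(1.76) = -3.71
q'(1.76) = -2.21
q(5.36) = -6.23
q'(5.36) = 0.81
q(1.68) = -3.53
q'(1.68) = -2.28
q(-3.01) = 16.39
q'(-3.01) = -6.22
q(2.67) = -5.38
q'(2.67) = -1.45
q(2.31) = -4.80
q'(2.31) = -1.75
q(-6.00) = 38.74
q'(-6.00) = -8.73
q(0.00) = 1.48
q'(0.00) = -3.69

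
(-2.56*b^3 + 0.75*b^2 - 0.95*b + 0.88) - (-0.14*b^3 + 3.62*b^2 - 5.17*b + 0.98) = -2.42*b^3 - 2.87*b^2 + 4.22*b - 0.1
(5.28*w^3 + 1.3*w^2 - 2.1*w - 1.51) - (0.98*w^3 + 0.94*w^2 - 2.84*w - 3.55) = 4.3*w^3 + 0.36*w^2 + 0.74*w + 2.04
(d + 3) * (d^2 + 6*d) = d^3 + 9*d^2 + 18*d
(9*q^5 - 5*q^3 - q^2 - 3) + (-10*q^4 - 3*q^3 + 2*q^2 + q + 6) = 9*q^5 - 10*q^4 - 8*q^3 + q^2 + q + 3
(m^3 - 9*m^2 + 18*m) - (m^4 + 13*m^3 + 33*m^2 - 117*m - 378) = -m^4 - 12*m^3 - 42*m^2 + 135*m + 378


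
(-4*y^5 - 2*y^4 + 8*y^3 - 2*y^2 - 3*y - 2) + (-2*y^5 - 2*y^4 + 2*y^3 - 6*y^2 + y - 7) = -6*y^5 - 4*y^4 + 10*y^3 - 8*y^2 - 2*y - 9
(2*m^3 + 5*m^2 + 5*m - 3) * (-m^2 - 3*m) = -2*m^5 - 11*m^4 - 20*m^3 - 12*m^2 + 9*m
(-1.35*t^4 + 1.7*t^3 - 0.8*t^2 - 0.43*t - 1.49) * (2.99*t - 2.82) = -4.0365*t^5 + 8.89*t^4 - 7.186*t^3 + 0.9703*t^2 - 3.2425*t + 4.2018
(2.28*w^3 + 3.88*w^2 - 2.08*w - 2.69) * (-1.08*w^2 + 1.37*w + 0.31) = -2.4624*w^5 - 1.0668*w^4 + 8.2688*w^3 + 1.2584*w^2 - 4.3301*w - 0.8339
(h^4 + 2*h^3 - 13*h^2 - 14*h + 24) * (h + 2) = h^5 + 4*h^4 - 9*h^3 - 40*h^2 - 4*h + 48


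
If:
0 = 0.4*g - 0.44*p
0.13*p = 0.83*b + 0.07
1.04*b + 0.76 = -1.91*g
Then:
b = -0.13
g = -0.33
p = -0.30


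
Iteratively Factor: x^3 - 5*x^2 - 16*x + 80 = (x - 5)*(x^2 - 16) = (x - 5)*(x + 4)*(x - 4)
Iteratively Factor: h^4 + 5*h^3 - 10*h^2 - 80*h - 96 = (h + 4)*(h^3 + h^2 - 14*h - 24) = (h + 2)*(h + 4)*(h^2 - h - 12) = (h + 2)*(h + 3)*(h + 4)*(h - 4)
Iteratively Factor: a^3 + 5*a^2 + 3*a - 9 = (a + 3)*(a^2 + 2*a - 3) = (a - 1)*(a + 3)*(a + 3)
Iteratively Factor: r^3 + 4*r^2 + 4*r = (r)*(r^2 + 4*r + 4) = r*(r + 2)*(r + 2)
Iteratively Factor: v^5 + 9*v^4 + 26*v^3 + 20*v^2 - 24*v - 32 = (v + 2)*(v^4 + 7*v^3 + 12*v^2 - 4*v - 16) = (v + 2)^2*(v^3 + 5*v^2 + 2*v - 8) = (v + 2)^3*(v^2 + 3*v - 4) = (v - 1)*(v + 2)^3*(v + 4)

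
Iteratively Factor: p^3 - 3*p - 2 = (p + 1)*(p^2 - p - 2) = (p - 2)*(p + 1)*(p + 1)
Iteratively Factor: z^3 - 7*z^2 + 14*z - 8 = (z - 1)*(z^2 - 6*z + 8) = (z - 4)*(z - 1)*(z - 2)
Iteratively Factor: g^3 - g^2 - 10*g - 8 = (g + 2)*(g^2 - 3*g - 4) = (g - 4)*(g + 2)*(g + 1)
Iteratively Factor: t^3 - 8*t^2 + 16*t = (t - 4)*(t^2 - 4*t) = t*(t - 4)*(t - 4)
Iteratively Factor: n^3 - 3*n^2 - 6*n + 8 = (n + 2)*(n^2 - 5*n + 4) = (n - 4)*(n + 2)*(n - 1)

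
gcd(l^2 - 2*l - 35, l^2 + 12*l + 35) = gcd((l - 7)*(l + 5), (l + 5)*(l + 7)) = l + 5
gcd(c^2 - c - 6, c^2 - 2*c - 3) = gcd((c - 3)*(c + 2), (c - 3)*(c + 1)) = c - 3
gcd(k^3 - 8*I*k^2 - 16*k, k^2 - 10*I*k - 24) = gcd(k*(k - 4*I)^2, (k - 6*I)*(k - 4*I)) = k - 4*I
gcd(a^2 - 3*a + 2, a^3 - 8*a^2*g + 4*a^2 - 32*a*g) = 1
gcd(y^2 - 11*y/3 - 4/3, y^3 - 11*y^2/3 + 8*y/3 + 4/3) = y + 1/3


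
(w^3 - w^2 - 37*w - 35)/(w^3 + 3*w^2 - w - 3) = (w^2 - 2*w - 35)/(w^2 + 2*w - 3)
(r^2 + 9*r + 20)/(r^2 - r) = (r^2 + 9*r + 20)/(r*(r - 1))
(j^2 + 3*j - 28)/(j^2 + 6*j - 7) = (j - 4)/(j - 1)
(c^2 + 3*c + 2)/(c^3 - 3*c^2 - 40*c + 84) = (c^2 + 3*c + 2)/(c^3 - 3*c^2 - 40*c + 84)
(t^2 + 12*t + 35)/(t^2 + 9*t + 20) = (t + 7)/(t + 4)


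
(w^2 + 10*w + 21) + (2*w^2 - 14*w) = 3*w^2 - 4*w + 21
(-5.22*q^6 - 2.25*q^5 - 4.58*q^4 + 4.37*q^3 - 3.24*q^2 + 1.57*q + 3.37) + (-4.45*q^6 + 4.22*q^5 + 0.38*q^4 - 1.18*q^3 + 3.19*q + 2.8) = -9.67*q^6 + 1.97*q^5 - 4.2*q^4 + 3.19*q^3 - 3.24*q^2 + 4.76*q + 6.17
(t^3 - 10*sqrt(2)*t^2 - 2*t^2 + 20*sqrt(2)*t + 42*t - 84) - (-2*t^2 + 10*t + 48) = t^3 - 10*sqrt(2)*t^2 + 20*sqrt(2)*t + 32*t - 132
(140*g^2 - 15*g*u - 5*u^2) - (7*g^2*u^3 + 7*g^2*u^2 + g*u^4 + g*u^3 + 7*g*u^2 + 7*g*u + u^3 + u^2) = -7*g^2*u^3 - 7*g^2*u^2 + 140*g^2 - g*u^4 - g*u^3 - 7*g*u^2 - 22*g*u - u^3 - 6*u^2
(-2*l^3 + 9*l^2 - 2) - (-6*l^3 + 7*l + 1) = 4*l^3 + 9*l^2 - 7*l - 3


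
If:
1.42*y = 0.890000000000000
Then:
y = 0.63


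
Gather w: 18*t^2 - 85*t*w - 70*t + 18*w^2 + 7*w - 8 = 18*t^2 - 70*t + 18*w^2 + w*(7 - 85*t) - 8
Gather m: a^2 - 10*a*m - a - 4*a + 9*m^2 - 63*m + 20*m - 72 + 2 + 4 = a^2 - 5*a + 9*m^2 + m*(-10*a - 43) - 66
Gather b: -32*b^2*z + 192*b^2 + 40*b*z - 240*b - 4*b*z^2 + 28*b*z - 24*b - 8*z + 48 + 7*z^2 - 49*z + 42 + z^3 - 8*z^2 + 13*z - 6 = b^2*(192 - 32*z) + b*(-4*z^2 + 68*z - 264) + z^3 - z^2 - 44*z + 84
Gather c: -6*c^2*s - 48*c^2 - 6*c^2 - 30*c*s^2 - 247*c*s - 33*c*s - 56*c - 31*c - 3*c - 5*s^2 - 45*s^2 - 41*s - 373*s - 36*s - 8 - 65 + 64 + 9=c^2*(-6*s - 54) + c*(-30*s^2 - 280*s - 90) - 50*s^2 - 450*s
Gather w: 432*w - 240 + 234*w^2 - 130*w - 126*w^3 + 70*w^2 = -126*w^3 + 304*w^2 + 302*w - 240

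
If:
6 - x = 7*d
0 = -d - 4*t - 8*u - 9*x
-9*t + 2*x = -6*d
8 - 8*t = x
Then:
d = 78/127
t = 100/127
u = -1211/508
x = 216/127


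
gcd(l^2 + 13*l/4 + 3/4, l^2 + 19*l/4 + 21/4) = l + 3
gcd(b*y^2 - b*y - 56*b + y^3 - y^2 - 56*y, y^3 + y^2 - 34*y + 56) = y + 7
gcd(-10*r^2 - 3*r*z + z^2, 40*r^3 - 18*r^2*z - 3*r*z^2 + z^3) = -5*r + z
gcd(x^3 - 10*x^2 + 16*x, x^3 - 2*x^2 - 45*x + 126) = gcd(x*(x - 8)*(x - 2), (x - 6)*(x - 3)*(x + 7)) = 1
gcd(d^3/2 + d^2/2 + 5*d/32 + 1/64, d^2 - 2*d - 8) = 1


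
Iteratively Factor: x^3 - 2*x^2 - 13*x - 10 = (x + 1)*(x^2 - 3*x - 10) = (x - 5)*(x + 1)*(x + 2)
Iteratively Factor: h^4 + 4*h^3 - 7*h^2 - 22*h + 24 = (h + 4)*(h^3 - 7*h + 6) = (h - 2)*(h + 4)*(h^2 + 2*h - 3) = (h - 2)*(h + 3)*(h + 4)*(h - 1)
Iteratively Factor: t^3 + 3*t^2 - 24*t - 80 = (t + 4)*(t^2 - t - 20) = (t - 5)*(t + 4)*(t + 4)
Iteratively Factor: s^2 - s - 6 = (s - 3)*(s + 2)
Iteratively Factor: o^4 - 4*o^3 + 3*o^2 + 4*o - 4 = (o - 2)*(o^3 - 2*o^2 - o + 2) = (o - 2)*(o + 1)*(o^2 - 3*o + 2) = (o - 2)*(o - 1)*(o + 1)*(o - 2)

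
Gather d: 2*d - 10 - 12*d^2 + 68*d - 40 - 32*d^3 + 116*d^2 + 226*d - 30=-32*d^3 + 104*d^2 + 296*d - 80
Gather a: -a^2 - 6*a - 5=-a^2 - 6*a - 5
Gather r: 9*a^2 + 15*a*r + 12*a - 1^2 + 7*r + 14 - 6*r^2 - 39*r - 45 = 9*a^2 + 12*a - 6*r^2 + r*(15*a - 32) - 32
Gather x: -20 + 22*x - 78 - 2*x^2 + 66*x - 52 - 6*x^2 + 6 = -8*x^2 + 88*x - 144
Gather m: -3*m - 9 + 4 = -3*m - 5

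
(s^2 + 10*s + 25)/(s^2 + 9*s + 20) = (s + 5)/(s + 4)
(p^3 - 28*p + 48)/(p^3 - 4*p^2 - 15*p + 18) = (p^3 - 28*p + 48)/(p^3 - 4*p^2 - 15*p + 18)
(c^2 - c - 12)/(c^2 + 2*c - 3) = (c - 4)/(c - 1)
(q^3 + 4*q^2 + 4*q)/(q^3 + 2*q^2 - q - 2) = q*(q + 2)/(q^2 - 1)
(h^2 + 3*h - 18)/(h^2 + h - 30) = (h - 3)/(h - 5)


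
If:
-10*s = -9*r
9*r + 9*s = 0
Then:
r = 0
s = 0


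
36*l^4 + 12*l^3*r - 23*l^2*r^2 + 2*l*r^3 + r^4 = (-3*l + r)*(-2*l + r)*(l + r)*(6*l + r)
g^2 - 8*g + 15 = (g - 5)*(g - 3)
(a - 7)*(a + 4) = a^2 - 3*a - 28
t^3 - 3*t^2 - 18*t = t*(t - 6)*(t + 3)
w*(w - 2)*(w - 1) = w^3 - 3*w^2 + 2*w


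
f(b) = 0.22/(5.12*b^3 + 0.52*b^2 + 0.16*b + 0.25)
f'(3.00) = -0.00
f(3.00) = 0.00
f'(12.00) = -0.00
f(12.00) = 0.00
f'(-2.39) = -0.00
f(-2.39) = -0.00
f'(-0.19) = -2.75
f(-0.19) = 1.08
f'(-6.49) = -0.00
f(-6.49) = -0.00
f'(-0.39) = -335.58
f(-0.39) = -5.94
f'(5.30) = -0.00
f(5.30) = 0.00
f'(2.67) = -0.00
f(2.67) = 0.00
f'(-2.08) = -0.01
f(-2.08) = -0.01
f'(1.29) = -0.04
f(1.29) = 0.02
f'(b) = 0.22*(-15.36*b^2 - 1.04*b - 0.16)/(5.12*b^3 + 0.52*b^2 + 0.16*b + 0.25)^2 = (-3.3792*b^2 - 0.2288*b - 0.0352)/(5.12*b^3 + 0.52*b^2 + 0.16*b + 0.25)^2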